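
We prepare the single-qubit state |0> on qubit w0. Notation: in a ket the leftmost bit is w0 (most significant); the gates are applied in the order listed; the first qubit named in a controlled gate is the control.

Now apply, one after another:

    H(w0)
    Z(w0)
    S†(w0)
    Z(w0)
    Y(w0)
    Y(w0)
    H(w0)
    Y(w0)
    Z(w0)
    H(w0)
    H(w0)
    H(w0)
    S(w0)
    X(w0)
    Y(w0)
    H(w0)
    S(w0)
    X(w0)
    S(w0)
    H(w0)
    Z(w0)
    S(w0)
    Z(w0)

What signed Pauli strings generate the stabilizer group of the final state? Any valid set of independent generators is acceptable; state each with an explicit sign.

The stabilizer group can be generated by -Y, among other valid generating sets.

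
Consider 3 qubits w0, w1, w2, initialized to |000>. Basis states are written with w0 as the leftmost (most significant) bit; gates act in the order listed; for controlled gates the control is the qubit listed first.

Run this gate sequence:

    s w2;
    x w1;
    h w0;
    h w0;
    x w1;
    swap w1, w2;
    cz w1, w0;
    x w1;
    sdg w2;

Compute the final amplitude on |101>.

|101> carries amplitude 0 in the final state.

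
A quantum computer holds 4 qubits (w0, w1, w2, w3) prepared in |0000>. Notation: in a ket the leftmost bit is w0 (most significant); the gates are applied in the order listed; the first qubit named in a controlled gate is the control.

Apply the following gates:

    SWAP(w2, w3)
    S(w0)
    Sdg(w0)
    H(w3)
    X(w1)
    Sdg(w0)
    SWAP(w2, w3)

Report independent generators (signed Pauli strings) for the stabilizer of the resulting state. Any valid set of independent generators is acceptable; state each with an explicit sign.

One valid set of independent stabilizer generators is +IIXI, +ZIII, -IZII, +IIIZ (any independent generating set of the same group is equally correct).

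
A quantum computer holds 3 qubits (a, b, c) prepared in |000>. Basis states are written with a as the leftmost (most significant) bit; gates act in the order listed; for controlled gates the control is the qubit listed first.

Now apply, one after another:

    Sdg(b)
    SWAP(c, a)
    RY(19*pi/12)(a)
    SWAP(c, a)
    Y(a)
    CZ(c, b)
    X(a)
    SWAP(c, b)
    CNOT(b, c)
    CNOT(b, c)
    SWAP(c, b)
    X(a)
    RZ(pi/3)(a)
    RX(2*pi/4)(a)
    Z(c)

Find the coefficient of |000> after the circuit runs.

The final state's coefficient on |000> equals (-sqrt(2*sqrt(2) + 4)/8 - sqrt(12 - 6*sqrt(2))/8)*exp(I*pi/6). Key observation: gates 7-12 undo each other exactly, leaving only the rest of the circuit to track.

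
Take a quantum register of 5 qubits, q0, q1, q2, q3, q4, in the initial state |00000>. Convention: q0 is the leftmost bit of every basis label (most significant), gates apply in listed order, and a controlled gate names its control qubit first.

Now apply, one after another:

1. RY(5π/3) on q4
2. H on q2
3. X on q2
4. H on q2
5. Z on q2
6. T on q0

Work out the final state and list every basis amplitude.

After the circuit, the state carries amplitude -sqrt(3)/2 on |00000>, 1/2 on |00001>, and 0 on every other basis state.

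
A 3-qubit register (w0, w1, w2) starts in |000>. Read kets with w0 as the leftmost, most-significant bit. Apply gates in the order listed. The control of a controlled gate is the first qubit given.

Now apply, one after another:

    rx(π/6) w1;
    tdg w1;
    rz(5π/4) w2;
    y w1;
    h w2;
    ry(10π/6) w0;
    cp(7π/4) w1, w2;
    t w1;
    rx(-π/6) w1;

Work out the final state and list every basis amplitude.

The final amplitudes are sqrt(6)*(-1 - I)*exp(I*pi/8)/16 on |000>, sqrt(6)*(-1 - exp(I*pi/4))*exp(I*pi/8)/16 on |001>, (-2*sqrt(6) - 3*sqrt(2) - I*(-3*sqrt(2) + 2*sqrt(6)))*exp(I*pi/8)/16 on |010>, (-2*sqrt(6) + 3*sqrt(2) + (3*sqrt(2) + 2*sqrt(6))*exp(I*pi/4))*exp(5*I*pi/8)/16 on |011>, sqrt(2)*(1 + I)*exp(I*pi/8)/16 on |100>, sqrt(2)*(1 + exp(I*pi/4))*exp(I*pi/8)/16 on |101>, (sqrt(6) + 2*sqrt(2) + I*(-sqrt(6) + 2*sqrt(2)))*exp(I*pi/8)/16 on |110>, (-sqrt(6) + 2*sqrt(2) - (sqrt(6) + 2*sqrt(2))*exp(I*pi/4))*exp(5*I*pi/8)/16 on |111>.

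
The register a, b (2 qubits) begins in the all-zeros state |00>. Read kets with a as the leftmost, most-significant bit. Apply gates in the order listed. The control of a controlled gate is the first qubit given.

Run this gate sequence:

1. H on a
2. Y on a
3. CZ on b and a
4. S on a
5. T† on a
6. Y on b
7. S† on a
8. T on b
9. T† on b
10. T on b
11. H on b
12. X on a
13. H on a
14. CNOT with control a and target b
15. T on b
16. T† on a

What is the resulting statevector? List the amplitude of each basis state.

The final amplitudes are sqrt(2)*(-1 + exp(I*pi/4))/4 on |00>, sqrt(2)*(-I + exp(I*pi/4))/4 on |01>, sqrt(2)*(1 - exp(3*I*pi/4))/4 on |10>, sqrt(2)*(-1 - exp(I*pi/4))/4 on |11>.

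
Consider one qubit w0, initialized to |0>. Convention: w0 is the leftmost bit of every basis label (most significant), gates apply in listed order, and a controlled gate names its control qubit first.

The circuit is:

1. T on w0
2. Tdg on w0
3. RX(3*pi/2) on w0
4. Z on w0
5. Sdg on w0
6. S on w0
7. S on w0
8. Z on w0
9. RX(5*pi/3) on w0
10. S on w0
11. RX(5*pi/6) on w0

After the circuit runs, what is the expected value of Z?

The expectation value of Z is -1/2.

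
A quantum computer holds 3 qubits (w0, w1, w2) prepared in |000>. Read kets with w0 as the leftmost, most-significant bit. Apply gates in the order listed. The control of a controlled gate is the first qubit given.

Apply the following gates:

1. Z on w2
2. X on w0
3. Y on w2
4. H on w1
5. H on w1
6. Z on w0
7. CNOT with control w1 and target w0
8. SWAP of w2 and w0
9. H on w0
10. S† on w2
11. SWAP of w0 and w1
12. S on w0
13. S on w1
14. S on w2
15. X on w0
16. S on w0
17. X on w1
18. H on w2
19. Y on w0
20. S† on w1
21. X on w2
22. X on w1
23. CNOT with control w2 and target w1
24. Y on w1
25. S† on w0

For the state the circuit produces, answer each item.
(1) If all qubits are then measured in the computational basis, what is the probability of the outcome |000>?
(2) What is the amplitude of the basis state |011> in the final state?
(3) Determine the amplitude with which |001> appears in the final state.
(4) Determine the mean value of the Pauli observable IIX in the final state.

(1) Outcome |000> occurs with probability 1/4.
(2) The final state's coefficient on |011> equals -I/2.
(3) |001> carries amplitude I/2 in the final state.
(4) The observable IIX averages to -1.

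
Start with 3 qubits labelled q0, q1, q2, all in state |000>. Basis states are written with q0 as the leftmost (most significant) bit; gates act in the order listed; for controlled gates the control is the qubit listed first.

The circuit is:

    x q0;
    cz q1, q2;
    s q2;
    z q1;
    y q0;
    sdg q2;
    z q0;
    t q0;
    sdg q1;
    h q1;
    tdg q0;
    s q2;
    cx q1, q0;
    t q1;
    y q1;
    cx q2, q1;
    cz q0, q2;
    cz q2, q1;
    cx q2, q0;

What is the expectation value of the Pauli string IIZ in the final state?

In the final state, IIZ has expectation 1.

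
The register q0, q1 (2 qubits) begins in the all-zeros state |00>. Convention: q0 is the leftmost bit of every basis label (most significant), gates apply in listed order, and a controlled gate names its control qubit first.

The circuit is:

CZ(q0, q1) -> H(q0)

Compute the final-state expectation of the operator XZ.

In the final state, XZ has expectation 1.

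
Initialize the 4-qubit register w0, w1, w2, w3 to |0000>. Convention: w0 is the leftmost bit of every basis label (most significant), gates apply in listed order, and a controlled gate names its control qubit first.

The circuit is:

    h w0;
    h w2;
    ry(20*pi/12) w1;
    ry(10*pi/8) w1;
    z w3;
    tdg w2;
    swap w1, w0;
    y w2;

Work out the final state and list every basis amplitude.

After the circuit, the state carries amplitude (-sqrt(6 - 3*sqrt(2))/8 + sqrt(sqrt(2) + 2)/8)*exp(I*pi/4) on |0000>, 0 on |0001>, -I*sqrt(sqrt(2) + 2)/8 + I*sqrt(6 - 3*sqrt(2))/8 on |0010>, 0 on |0011>, (-sqrt(6 - 3*sqrt(2))/8 + sqrt(sqrt(2) + 2)/8)*exp(I*pi/4) on |0100>, 0 on |0101>, -I*sqrt(sqrt(2) + 2)/8 + I*sqrt(6 - 3*sqrt(2))/8 on |0110>, 0 on |0111>, (sqrt(2 - sqrt(2))/8 + sqrt(3*sqrt(2) + 6)/8)*exp(I*pi/4) on |1000>, 0 on |1001>, -I*sqrt(3*sqrt(2) + 6)/8 - I*sqrt(2 - sqrt(2))/8 on |1010>, 0 on |1011>, (sqrt(2 - sqrt(2))/8 + sqrt(3*sqrt(2) + 6)/8)*exp(I*pi/4) on |1100>, 0 on |1101>, -I*sqrt(3*sqrt(2) + 6)/8 - I*sqrt(2 - sqrt(2))/8 on |1110>, 0 on |1111>.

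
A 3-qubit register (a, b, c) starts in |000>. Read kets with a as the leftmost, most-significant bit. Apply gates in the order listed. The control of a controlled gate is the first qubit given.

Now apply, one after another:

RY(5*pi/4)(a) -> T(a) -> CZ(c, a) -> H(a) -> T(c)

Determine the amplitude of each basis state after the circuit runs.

After the circuit, the state carries amplitude sqrt(2)*(-sqrt(2 - sqrt(2)) + sqrt(sqrt(2) + 2)*exp(I*pi/4))/4 on |000>, sqrt(2)*(-sqrt(2 - sqrt(2)) - sqrt(sqrt(2) + 2)*exp(I*pi/4))/4 on |100>, and 0 on every other basis state.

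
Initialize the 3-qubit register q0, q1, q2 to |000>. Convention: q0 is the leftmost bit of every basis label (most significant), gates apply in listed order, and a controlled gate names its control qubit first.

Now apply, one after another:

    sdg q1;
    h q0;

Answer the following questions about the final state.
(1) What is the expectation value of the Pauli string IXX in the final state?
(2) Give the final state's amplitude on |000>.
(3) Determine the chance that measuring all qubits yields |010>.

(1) The expectation value of IXX is 0.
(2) The final state's coefficient on |000> equals sqrt(2)/2.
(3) The probability of measuring |010> is 0.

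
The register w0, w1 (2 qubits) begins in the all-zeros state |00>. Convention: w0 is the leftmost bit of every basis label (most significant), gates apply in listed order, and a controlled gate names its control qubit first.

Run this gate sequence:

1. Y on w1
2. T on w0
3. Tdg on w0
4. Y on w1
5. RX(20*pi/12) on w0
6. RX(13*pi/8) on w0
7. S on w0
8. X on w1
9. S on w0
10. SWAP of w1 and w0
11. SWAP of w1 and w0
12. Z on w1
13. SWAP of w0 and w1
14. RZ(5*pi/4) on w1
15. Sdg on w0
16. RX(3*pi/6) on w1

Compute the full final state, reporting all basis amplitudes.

The resulting statevector has amplitude 0 on |00>, 0 on |01>, sqrt(6)*I*exp(-5*I*pi/8)*cos(3*pi/16)/4 - sqrt(2)*I*exp(-5*I*pi/8)*sin(3*pi/16)/4 - sqrt(2)*I*exp(5*I*pi/8)*cos(3*pi/16)/4 - sqrt(6)*I*exp(5*I*pi/8)*sin(3*pi/16)/4 on |10>, sqrt(6)*exp(-5*I*pi/8)*cos(3*pi/16)/4 - sqrt(2)*exp(-5*I*pi/8)*sin(3*pi/16)/4 + sqrt(2)*exp(5*I*pi/8)*cos(3*pi/16)/4 + sqrt(6)*exp(5*I*pi/8)*sin(3*pi/16)/4 on |11>. Key observation: steps 1-4 multiply out to the identity, so the circuit reduces to the remaining gates.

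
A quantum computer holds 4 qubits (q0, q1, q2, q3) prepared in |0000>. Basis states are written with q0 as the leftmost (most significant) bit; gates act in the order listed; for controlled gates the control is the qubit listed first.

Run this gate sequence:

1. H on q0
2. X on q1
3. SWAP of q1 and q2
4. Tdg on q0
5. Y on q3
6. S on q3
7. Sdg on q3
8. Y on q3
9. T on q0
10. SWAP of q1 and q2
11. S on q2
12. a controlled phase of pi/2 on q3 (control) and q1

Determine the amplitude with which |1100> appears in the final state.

|1100> carries amplitude sqrt(2)/2 in the final state.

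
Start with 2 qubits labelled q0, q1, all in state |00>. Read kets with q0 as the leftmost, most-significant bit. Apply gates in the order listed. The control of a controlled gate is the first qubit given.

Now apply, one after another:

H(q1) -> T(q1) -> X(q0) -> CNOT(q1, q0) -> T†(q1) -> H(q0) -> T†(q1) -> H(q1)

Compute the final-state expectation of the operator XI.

The expectation value of XI is 0.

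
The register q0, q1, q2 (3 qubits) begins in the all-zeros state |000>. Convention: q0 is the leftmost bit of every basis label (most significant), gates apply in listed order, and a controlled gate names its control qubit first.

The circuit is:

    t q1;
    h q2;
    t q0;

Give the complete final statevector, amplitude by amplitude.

The final amplitudes are sqrt(2)/2 on |000>, sqrt(2)/2 on |001>, and 0 on every other basis state.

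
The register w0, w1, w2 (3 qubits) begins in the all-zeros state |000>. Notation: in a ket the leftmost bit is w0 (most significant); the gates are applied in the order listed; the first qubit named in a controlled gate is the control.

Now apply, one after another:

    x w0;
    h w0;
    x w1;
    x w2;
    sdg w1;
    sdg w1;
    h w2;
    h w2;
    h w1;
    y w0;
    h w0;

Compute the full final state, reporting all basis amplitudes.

The resulting statevector has amplitude -sqrt(2)*I/2 on |001>, sqrt(2)*I/2 on |011>, and 0 on every other basis state.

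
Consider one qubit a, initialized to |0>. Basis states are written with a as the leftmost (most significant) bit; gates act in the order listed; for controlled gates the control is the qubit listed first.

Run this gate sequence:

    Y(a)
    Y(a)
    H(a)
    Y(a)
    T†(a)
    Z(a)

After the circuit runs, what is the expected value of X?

The observable X averages to sqrt(2)/2.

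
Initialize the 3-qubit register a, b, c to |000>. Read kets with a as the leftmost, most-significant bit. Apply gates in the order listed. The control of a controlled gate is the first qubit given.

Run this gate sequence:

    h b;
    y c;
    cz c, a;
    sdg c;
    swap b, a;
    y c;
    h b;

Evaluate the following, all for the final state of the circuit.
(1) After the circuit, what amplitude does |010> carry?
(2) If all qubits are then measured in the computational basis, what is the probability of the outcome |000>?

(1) The amplitude on |010> is -I/2.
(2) A full measurement returns |000> with probability 1/4.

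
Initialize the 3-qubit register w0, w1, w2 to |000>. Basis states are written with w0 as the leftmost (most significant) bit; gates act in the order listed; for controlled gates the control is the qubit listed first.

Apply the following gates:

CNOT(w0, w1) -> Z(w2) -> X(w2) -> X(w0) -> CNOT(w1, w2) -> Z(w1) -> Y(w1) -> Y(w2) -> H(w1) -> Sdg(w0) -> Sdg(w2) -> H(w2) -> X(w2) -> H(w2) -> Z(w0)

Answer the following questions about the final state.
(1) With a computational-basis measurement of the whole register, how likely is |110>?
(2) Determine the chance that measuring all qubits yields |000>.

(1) Outcome |110> occurs with probability 1/2.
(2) Outcome |000> occurs with probability 0.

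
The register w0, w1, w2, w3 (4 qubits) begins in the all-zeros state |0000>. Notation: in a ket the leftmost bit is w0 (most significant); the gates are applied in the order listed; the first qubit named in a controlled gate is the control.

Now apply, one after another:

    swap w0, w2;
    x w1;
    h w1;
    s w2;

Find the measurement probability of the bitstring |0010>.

Outcome |0010> occurs with probability 0.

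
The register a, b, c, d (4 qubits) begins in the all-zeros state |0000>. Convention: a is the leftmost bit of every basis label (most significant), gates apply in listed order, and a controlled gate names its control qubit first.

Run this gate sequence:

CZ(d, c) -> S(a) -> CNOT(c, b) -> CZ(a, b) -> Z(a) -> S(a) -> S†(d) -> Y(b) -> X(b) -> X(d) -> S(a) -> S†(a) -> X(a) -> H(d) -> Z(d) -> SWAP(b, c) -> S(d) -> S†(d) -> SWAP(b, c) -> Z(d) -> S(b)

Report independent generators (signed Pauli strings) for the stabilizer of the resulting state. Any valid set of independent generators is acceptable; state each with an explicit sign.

The final state is stabilized by the group generated by -IIIX, -ZIII, +IZII, +IIZI; other independent generating sets are equally valid. Key observation: gates 15-20 undo each other exactly, leaving only the rest of the circuit to track.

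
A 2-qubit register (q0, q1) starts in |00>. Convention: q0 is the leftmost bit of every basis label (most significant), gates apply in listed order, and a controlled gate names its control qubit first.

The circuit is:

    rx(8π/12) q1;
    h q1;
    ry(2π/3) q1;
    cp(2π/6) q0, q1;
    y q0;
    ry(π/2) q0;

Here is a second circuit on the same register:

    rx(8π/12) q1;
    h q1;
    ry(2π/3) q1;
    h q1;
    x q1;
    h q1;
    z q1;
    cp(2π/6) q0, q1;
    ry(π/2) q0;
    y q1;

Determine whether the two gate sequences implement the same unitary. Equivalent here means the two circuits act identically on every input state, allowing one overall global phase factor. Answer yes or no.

No: there is an input state on which the two circuits produce genuinely different outputs (not merely differing by a phase).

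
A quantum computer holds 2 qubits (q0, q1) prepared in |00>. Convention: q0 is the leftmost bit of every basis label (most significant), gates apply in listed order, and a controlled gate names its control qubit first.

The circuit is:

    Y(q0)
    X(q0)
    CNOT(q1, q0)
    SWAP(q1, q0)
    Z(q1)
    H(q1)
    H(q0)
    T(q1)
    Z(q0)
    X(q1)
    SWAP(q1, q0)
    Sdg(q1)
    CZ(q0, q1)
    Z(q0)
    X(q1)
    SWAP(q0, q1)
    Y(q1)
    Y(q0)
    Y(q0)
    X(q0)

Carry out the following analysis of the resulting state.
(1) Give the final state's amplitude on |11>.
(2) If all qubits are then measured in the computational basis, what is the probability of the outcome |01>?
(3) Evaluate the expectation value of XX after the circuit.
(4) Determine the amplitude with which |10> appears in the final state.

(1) |11> carries amplitude -exp(3*I*pi/4)/2 in the final state.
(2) The probability of measuring |01> is 1/4.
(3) In the final state, XX has expectation -sqrt(2)/2.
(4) |10> carries amplitude I/2 in the final state.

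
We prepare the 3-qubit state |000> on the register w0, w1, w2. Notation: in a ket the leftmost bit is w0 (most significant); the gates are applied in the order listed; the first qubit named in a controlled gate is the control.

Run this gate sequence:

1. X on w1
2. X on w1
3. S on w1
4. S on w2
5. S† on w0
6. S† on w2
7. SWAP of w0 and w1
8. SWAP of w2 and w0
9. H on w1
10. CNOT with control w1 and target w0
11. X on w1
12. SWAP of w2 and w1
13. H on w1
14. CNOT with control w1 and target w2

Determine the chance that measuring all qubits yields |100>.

Outcome |100> occurs with probability 1/4.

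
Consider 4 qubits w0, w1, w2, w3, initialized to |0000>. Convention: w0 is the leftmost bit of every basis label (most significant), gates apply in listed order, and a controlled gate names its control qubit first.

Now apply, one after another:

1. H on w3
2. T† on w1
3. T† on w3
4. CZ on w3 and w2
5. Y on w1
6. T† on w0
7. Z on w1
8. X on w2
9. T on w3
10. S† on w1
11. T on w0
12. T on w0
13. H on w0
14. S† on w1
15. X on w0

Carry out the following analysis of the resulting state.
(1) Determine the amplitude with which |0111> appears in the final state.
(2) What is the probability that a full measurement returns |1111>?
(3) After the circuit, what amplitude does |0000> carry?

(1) The amplitude on |0111> is I/2.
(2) Outcome |1111> occurs with probability 1/4.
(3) |0000> carries amplitude 0 in the final state.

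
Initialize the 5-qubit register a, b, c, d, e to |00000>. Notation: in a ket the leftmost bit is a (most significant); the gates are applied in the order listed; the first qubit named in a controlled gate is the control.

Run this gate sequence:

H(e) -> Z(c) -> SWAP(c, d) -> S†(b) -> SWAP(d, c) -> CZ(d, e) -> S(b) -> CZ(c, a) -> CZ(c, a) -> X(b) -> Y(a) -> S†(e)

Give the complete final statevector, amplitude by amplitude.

The final amplitudes are sqrt(2)*I/2 on |11000>, sqrt(2)/2 on |11001>, and 0 on every other basis state. Key observation: steps 8-9 multiply out to the identity, so the circuit reduces to the remaining gates.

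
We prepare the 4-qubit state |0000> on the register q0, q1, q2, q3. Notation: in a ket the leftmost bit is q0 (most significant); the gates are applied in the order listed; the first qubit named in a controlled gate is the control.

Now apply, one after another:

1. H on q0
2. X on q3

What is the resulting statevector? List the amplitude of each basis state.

The final amplitudes are sqrt(2)/2 on |0001>, sqrt(2)/2 on |1001>, and 0 on every other basis state.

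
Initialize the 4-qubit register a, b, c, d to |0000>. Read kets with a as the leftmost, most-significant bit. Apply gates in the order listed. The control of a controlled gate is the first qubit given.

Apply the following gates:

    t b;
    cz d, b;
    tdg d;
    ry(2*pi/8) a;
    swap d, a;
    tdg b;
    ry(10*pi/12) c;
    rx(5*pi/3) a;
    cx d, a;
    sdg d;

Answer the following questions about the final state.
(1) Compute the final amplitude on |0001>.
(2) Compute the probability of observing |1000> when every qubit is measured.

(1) |0001> carries amplitude sqrt(2 - sqrt(2))*(-sqrt(6) + sqrt(2))/16 in the final state.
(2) A full measurement returns |1000> with probability -sqrt(3)/32 - sqrt(6)/64 + sqrt(2)/32 + 1/16.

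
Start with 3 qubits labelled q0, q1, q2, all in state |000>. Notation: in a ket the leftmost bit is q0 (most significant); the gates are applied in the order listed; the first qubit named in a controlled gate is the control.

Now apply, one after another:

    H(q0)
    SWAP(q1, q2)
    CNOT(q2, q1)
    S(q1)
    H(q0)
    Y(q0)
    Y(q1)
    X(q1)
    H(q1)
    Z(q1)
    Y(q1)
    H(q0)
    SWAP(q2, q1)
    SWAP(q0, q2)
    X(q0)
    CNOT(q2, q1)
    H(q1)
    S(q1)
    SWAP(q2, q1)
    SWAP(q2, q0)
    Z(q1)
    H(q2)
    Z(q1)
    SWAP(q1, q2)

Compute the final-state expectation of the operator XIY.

In the final state, XIY has expectation 1.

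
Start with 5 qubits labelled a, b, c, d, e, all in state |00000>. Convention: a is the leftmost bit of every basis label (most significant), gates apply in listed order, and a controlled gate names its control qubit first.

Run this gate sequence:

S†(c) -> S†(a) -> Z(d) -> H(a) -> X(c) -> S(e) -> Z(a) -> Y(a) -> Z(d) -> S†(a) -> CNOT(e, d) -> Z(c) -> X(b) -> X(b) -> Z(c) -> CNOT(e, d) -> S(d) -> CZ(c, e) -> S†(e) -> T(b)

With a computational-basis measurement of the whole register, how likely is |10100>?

Outcome |10100> occurs with probability 1/2.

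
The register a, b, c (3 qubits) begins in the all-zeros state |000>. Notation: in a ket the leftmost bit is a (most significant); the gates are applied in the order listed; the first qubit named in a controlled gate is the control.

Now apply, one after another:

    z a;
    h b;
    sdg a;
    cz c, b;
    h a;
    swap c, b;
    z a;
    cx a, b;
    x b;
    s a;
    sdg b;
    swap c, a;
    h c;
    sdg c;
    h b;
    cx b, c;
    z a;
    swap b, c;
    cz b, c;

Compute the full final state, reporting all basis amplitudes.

The final amplitudes are -I/2 on |000>, 1/2 on |001>, 0 on |010>, 0 on |011>, I/2 on |100>, -1/2 on |101>, 0 on |110>, 0 on |111>.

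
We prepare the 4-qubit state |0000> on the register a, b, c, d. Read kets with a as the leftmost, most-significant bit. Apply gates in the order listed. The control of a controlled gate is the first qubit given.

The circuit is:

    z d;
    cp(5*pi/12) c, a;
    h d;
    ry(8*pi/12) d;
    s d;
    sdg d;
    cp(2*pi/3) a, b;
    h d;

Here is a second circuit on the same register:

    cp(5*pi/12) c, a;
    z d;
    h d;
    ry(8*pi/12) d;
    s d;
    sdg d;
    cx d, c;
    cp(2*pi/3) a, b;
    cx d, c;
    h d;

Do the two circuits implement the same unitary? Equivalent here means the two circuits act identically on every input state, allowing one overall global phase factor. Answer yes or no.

Yes — the two circuits implement the same unitary up to a global phase.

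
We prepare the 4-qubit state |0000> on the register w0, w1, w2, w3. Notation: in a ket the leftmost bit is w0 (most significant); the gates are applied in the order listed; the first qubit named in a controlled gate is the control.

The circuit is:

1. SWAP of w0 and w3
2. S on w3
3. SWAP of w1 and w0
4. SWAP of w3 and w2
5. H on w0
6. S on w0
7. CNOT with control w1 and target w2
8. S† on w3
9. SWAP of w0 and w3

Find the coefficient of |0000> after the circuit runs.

The amplitude on |0000> is sqrt(2)/2.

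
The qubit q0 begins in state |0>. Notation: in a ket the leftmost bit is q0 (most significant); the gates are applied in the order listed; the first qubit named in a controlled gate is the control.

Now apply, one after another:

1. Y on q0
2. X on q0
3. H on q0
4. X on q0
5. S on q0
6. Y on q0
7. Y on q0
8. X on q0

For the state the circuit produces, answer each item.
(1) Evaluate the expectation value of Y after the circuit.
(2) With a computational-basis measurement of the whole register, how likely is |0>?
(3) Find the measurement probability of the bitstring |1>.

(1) The expectation value of Y is -1.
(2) A full measurement returns |0> with probability 1/2.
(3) Outcome |1> occurs with probability 1/2.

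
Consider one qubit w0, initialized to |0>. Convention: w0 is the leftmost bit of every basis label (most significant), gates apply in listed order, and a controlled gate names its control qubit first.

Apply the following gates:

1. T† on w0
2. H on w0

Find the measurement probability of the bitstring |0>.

The probability of measuring |0> is 1/2.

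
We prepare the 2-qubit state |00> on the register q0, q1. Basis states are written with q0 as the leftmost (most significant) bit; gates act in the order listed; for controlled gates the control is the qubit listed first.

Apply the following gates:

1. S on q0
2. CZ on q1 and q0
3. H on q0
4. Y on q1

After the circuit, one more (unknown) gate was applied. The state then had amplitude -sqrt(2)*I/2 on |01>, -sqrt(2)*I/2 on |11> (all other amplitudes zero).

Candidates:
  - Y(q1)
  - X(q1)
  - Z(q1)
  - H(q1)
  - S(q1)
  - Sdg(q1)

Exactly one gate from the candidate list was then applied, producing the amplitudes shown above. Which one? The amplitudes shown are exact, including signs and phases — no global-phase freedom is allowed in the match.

It was Z(q1) that produced the state shown.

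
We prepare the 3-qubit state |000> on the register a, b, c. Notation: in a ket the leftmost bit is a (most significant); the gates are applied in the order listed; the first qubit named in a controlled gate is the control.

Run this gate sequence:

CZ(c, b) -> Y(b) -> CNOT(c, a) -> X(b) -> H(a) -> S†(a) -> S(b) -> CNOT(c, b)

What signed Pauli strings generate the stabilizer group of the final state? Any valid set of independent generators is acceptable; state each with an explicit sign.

The stabilizer group can be generated by -YII, +IZI, +IIZ, among other valid generating sets.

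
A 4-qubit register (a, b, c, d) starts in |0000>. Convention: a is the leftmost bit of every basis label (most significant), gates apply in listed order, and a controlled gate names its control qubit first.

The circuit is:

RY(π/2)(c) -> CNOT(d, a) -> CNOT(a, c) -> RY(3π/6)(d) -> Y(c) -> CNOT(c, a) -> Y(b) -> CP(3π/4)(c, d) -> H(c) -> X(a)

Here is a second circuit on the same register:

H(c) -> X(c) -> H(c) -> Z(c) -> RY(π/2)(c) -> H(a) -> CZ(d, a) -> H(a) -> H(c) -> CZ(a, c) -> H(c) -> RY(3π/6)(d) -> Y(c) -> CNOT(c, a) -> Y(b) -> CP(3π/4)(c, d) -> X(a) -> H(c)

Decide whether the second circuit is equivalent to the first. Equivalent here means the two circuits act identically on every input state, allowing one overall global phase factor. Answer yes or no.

Yes, they are equivalent — the unitaries differ by at most a global phase.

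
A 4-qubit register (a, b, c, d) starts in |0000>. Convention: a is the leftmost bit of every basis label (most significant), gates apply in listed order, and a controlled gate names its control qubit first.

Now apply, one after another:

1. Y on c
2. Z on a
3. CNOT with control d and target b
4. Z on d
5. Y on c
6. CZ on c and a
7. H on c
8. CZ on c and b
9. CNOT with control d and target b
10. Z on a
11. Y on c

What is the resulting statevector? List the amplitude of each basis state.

The resulting statevector has amplitude -sqrt(2)*I/2 on |0000>, sqrt(2)*I/2 on |0010>, and 0 on every other basis state.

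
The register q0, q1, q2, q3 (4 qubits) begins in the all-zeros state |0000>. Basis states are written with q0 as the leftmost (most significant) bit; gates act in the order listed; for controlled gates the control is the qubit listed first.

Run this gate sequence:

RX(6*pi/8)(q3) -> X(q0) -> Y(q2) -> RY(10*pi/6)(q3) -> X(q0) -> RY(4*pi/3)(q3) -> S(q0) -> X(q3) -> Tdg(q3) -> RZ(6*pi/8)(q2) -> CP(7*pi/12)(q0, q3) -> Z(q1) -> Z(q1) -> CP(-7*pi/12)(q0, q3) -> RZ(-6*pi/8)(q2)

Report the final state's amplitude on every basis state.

The resulting statevector has amplitude -I*sqrt(2 - sqrt(2))/2 on |0010>, -sqrt(sqrt(2) + 2)*exp(3*I*pi/4)/2 on |0011>, and 0 on every other basis state.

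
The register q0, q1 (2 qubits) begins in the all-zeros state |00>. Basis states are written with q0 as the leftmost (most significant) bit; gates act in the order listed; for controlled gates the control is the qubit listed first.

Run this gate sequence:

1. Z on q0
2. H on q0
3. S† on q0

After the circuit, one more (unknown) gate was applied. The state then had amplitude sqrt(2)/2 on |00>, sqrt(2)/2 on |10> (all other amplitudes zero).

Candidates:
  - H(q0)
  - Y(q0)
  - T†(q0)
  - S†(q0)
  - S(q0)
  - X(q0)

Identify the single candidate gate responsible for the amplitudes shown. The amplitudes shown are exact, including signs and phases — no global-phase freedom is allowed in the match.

It was S(q0) that produced the state shown.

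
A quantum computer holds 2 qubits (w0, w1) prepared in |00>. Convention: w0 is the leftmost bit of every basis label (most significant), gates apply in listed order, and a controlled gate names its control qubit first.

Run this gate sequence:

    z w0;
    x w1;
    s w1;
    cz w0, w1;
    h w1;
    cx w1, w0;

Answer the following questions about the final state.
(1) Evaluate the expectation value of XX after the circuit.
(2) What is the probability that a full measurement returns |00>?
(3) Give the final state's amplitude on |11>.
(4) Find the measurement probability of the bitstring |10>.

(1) The observable XX averages to -1.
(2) Outcome |00> occurs with probability 1/2.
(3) |11> carries amplitude -sqrt(2)*I/2 in the final state.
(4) A full measurement returns |10> with probability 0.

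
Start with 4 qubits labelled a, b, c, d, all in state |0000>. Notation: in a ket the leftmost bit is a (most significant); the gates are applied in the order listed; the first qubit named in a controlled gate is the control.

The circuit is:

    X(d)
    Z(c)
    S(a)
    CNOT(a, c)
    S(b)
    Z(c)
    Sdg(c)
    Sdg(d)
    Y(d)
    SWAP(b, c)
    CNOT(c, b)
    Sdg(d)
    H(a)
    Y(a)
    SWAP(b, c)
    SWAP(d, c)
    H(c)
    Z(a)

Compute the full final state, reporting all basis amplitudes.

The final amplitudes are I/2 on |0000>, I/2 on |0010>, I/2 on |1000>, I/2 on |1010>, and 0 on every other basis state.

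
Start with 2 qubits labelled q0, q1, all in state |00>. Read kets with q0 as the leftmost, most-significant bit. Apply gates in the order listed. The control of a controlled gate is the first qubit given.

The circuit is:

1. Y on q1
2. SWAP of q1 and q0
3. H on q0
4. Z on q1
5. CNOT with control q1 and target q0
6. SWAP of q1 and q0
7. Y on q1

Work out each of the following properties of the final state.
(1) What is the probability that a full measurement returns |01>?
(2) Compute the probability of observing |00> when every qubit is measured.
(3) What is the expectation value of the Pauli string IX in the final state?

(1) Outcome |01> occurs with probability 1/2.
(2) A full measurement returns |00> with probability 1/2.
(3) The expectation value of IX is 1.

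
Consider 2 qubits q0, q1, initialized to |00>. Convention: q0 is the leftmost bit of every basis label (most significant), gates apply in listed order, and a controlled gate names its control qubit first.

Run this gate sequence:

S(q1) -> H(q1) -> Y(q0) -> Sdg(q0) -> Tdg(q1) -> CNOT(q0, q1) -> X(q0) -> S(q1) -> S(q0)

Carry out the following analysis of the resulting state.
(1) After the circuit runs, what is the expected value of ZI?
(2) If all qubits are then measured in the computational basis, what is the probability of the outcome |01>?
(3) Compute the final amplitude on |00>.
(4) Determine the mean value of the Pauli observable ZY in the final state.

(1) The expectation value of ZI is 1.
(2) A full measurement returns |01> with probability 1/2.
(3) |00> carries amplitude -sqrt(2)*exp(3*I*pi/4)/2 in the final state.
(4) The observable ZY averages to sqrt(2)/2.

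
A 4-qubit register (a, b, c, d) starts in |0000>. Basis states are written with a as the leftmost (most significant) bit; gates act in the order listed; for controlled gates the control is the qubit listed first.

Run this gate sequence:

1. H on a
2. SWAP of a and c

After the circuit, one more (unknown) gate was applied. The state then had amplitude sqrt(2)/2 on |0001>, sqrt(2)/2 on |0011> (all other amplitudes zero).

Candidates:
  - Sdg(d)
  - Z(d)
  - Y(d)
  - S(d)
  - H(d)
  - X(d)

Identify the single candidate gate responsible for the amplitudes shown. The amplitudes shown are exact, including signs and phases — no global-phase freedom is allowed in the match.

The unique candidate consistent with the amplitudes is X(d).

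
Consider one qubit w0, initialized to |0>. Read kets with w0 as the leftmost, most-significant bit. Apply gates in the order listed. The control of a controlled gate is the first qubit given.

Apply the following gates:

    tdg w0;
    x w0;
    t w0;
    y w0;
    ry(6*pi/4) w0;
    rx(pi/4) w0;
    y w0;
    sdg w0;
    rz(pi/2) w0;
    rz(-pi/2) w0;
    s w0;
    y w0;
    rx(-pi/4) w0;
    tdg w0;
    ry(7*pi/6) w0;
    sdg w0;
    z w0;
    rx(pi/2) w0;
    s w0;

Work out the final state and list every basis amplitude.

After the circuit, the state carries amplitude sqrt(2)*exp(3*I*pi/4)/4 + sqrt(6)*I/4 on |0>, -sqrt(6)*exp(3*I*pi/4)/4 + sqrt(2)*I/4 on |1>. Key observation: steps 6-13 multiply out to the identity, so the circuit reduces to the remaining gates.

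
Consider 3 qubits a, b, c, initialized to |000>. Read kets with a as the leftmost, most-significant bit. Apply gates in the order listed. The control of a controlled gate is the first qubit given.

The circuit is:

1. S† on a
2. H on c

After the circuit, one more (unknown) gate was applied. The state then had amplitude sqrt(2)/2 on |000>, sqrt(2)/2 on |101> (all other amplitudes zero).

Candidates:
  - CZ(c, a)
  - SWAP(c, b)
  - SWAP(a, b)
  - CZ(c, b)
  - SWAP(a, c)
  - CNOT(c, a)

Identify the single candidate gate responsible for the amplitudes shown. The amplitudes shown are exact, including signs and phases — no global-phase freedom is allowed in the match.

The unique candidate consistent with the amplitudes is CNOT(c, a).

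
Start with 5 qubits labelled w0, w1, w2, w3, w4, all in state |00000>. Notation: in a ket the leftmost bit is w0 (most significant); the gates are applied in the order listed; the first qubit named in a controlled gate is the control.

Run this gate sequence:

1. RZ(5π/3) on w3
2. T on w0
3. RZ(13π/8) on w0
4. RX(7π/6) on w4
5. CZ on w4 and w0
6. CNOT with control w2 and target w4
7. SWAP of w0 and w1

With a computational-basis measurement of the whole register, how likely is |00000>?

Outcome |00000> occurs with probability 1/2 - sqrt(3)/4.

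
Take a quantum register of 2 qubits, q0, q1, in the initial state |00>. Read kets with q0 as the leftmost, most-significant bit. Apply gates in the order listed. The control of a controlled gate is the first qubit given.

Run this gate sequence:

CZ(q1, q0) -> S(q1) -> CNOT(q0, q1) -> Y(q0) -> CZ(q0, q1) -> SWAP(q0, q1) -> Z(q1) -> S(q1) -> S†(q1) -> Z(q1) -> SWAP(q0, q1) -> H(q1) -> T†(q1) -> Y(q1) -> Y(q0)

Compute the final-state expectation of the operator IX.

The observable IX averages to -sqrt(2)/2. Key observation: gates 7-10 undo each other exactly, leaving only the rest of the circuit to track.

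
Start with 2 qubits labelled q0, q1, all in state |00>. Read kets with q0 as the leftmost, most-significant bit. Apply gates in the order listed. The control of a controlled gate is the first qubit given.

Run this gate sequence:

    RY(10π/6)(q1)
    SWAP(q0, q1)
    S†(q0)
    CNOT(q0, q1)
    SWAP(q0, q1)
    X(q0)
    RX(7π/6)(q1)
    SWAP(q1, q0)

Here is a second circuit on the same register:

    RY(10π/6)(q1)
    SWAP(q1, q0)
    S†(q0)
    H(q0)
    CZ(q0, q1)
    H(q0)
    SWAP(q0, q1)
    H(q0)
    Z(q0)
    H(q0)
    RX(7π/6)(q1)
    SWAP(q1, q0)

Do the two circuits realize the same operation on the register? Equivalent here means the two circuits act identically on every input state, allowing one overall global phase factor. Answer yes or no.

No: there is an input state on which the two circuits produce genuinely different outputs (not merely differing by a phase).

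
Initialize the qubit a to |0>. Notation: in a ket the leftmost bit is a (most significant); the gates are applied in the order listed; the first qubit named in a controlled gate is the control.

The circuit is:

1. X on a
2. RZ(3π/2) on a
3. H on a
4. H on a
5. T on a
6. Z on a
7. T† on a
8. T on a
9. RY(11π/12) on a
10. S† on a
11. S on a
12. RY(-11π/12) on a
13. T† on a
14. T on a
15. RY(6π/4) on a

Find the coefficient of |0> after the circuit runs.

|0> carries amplitude -sqrt(2)/2 in the final state.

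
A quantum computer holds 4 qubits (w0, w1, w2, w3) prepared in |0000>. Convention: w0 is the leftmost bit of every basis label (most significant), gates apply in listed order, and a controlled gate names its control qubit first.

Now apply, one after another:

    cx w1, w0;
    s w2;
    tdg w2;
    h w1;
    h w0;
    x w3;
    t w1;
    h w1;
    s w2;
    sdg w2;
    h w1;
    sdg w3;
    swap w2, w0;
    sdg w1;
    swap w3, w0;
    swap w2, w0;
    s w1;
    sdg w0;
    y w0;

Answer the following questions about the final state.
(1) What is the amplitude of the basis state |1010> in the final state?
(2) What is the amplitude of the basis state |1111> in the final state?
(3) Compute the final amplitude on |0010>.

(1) The amplitude on |1010> is 1/2.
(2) The amplitude on |1111> is 0.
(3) The final state's coefficient on |0010> equals I/2.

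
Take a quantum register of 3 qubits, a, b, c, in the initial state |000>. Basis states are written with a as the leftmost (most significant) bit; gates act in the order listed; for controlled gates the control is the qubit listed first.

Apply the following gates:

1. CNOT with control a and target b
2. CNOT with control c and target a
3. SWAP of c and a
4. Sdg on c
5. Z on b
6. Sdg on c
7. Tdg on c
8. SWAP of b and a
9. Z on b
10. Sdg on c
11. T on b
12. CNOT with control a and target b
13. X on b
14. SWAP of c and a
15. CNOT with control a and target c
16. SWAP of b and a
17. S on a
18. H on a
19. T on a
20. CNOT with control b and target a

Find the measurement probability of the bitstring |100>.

A full measurement returns |100> with probability 1/2.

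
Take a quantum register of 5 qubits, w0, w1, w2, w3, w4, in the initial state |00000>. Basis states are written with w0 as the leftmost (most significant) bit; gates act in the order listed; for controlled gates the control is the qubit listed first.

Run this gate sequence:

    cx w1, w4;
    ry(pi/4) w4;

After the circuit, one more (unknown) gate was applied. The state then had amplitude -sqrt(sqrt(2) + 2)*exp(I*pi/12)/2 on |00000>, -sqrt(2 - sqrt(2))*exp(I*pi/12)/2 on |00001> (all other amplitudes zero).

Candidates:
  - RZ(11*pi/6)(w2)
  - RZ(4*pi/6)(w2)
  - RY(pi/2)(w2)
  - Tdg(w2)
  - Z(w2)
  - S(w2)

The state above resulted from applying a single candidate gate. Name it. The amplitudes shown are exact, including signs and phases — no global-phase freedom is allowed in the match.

The unique candidate consistent with the amplitudes is RZ(11*pi/6)(w2).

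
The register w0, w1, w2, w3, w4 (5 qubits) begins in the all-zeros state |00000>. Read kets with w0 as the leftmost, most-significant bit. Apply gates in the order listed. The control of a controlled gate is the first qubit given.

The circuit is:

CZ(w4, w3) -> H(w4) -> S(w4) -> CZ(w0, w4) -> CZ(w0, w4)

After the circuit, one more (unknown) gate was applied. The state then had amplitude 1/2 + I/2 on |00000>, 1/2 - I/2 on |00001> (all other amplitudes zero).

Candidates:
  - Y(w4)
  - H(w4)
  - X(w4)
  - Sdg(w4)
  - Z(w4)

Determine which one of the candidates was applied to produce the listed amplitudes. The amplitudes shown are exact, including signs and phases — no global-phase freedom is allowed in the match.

The unique candidate consistent with the amplitudes is H(w4). Key observation: steps 4-5 multiply out to the identity, so the circuit reduces to the remaining gates.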